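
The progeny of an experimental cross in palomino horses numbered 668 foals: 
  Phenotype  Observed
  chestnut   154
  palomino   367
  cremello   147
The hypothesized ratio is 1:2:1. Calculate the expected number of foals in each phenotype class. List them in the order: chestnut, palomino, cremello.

Under the 1:2:1 hypothesis (Σ ratio = 4, N = 668):
  chestnut: 668 × 1/4 = 167
  palomino: 668 × 2/4 = 334
  cremello: 668 × 1/4 = 167

167, 334, 167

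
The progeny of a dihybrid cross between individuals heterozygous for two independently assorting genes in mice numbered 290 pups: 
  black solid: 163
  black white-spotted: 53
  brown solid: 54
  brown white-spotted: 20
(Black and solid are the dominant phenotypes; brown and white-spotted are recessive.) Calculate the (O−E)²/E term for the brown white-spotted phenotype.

0.194

A dihybrid F₂ with independent assortment and complete dominance at both loci gives a 9:3:3:1 phenotypic ratio.
Total ratio parts = 16. Expected numbers out of 290:
  black solid: 290 × 9/16 = 163.125
  black white-spotted: 290 × 3/16 = 54.375
  brown solid: 290 × 3/16 = 54.375
  brown white-spotted: 290 × 1/16 = 18.125
Contribution of brown white-spotted: (20 − 18.125)² / 18.125 = 0.1940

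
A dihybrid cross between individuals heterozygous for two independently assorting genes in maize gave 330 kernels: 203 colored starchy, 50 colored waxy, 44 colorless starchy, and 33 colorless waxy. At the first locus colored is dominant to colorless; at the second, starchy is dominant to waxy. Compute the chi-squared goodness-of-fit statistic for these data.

A dihybrid F₂ with independent assortment and complete dominance at both loci gives a 9:3:3:1 phenotypic ratio.
Total ratio parts = 16. Expected numbers out of 330:
  colored starchy: 330 × 9/16 = 185.625
  colored waxy: 330 × 3/16 = 61.875
  colorless starchy: 330 × 3/16 = 61.875
  colorless waxy: 330 × 1/16 = 20.625
χ² = Σ (O − E)² / E
  colored starchy: (203 − 185.625)² / 185.625 = 1.6263
  colored waxy: (50 − 61.875)² / 61.875 = 2.2790
  colorless starchy: (44 − 61.875)² / 61.875 = 5.1639
  colorless waxy: (33 − 20.625)² / 20.625 = 7.4250
χ² = 1.6263 + 2.2790 + 5.1639 + 7.4250 = 16.4942 ≈ 16.494

16.494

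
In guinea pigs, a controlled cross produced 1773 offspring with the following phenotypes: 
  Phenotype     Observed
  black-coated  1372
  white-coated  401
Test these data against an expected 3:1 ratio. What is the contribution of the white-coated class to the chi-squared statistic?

The 3:1 ratio has 4 parts, so with N = 1773 the expected counts are:
  black-coated: 1773 × 3/4 = 1329.75
  white-coated: 1773 × 1/4 = 443.25
Contribution of white-coated: (401 − 443.25)² / 443.25 = 4.0272

4.027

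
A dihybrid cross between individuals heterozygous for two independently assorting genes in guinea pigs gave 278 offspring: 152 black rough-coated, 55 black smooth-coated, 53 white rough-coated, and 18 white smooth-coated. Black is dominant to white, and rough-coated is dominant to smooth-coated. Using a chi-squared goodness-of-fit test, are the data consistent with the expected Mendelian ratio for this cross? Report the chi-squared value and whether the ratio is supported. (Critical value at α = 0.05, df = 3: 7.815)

A dihybrid F₂ with independent assortment and complete dominance at both loci gives a 9:3:3:1 phenotypic ratio.
Under the 9:3:3:1 hypothesis (Σ ratio = 16, N = 278):
  black rough-coated: 278 × 9/16 = 156.375
  black smooth-coated: 278 × 3/16 = 52.125
  white rough-coated: 278 × 3/16 = 52.125
  white smooth-coated: 278 × 1/16 = 17.375
χ² = Σ (O − E)² / E
  black rough-coated: (152 − 156.375)² / 156.375 = 0.1224
  black smooth-coated: (55 − 52.125)² / 52.125 = 0.1586
  white rough-coated: (53 − 52.125)² / 52.125 = 0.0147
  white smooth-coated: (18 − 17.375)² / 17.375 = 0.0225
χ² = 0.1224 + 0.1586 + 0.0147 + 0.0225 = 0.3182 ≈ 0.318
Degrees of freedom = 4 − 1 = 3; critical value at α = 0.05 is 7.815.
Since 0.318 < 7.815, we fail to reject the null hypothesis — the data are consistent with the 9:3:3:1 ratio.

0.318; consistent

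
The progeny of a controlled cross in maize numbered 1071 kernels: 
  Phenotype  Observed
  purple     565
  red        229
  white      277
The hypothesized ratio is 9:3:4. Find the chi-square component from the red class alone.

3.957

Total ratio parts = 16. Expected numbers out of 1071:
  purple: 1071 × 9/16 = 602.4375
  red: 1071 × 3/16 = 200.8125
  white: 1071 × 4/16 = 267.75
Contribution of red: (229 − 200.8125)² / 200.8125 = 3.9566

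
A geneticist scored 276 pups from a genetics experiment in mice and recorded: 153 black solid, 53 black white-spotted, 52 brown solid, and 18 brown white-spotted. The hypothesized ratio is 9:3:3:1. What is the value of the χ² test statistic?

0.097

The 9:3:3:1 ratio has 16 parts, so with N = 276 the expected counts are:
  black solid: 276 × 9/16 = 155.25
  black white-spotted: 276 × 3/16 = 51.75
  brown solid: 276 × 3/16 = 51.75
  brown white-spotted: 276 × 1/16 = 17.25
χ² = Σ (O − E)² / E
  black solid: (153 − 155.25)² / 155.25 = 0.0326
  black white-spotted: (53 − 51.75)² / 51.75 = 0.0302
  brown solid: (52 − 51.75)² / 51.75 = 0.0012
  brown white-spotted: (18 − 17.25)² / 17.25 = 0.0326
χ² = 0.0326 + 0.0302 + 0.0012 + 0.0326 = 0.0966 ≈ 0.097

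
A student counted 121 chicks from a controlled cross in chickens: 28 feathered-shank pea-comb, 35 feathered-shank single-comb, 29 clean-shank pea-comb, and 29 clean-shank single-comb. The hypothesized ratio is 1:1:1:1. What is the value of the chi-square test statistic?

1.017

Under the 1:1:1:1 hypothesis (Σ ratio = 4, N = 121):
  feathered-shank pea-comb: 121 × 1/4 = 30.25
  feathered-shank single-comb: 121 × 1/4 = 30.25
  clean-shank pea-comb: 121 × 1/4 = 30.25
  clean-shank single-comb: 121 × 1/4 = 30.25
χ² = Σ (O − E)² / E
  feathered-shank pea-comb: (28 − 30.25)² / 30.25 = 0.1674
  feathered-shank single-comb: (35 − 30.25)² / 30.25 = 0.7459
  clean-shank pea-comb: (29 − 30.25)² / 30.25 = 0.0517
  clean-shank single-comb: (29 − 30.25)² / 30.25 = 0.0517
χ² = 0.1674 + 0.7459 + 0.0517 + 0.0517 = 1.0167 ≈ 1.017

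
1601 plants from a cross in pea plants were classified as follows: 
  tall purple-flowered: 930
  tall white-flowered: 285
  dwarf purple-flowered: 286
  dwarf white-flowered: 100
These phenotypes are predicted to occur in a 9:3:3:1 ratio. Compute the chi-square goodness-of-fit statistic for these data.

2.401

Under the 9:3:3:1 hypothesis (Σ ratio = 16, N = 1601):
  tall purple-flowered: 1601 × 9/16 = 900.5625
  tall white-flowered: 1601 × 3/16 = 300.1875
  dwarf purple-flowered: 1601 × 3/16 = 300.1875
  dwarf white-flowered: 1601 × 1/16 = 100.0625
χ² = Σ (O − E)² / E
  tall purple-flowered: (930 − 900.5625)² / 900.5625 = 0.9623
  tall white-flowered: (285 − 300.1875)² / 300.1875 = 0.7684
  dwarf purple-flowered: (286 − 300.1875)² / 300.1875 = 0.6705
  dwarf white-flowered: (100 − 100.0625)² / 100.0625 = 0.0000
χ² = 0.9623 + 0.7684 + 0.6705 + 0.0000 = 2.4012 ≈ 2.401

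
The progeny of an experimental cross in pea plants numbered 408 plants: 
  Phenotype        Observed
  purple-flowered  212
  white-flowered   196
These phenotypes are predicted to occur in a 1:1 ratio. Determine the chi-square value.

0.627

Under the 1:1 hypothesis (Σ ratio = 2, N = 408):
  purple-flowered: 408 × 1/2 = 204
  white-flowered: 408 × 1/2 = 204
χ² = Σ (O − E)² / E
  purple-flowered: (212 − 204)² / 204 = 0.3137
  white-flowered: (196 − 204)² / 204 = 0.3137
χ² = 0.3137 + 0.3137 = 0.6274 ≈ 0.627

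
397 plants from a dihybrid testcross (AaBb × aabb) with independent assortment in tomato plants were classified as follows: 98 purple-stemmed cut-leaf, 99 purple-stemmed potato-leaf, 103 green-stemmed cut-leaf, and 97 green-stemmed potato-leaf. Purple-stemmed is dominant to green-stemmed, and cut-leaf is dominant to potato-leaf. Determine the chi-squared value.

A dihybrid testcross with independent assortment gives a 1:1:1:1 ratio.
The 1:1:1:1 ratio has 4 parts, so with N = 397 the expected counts are:
  purple-stemmed cut-leaf: 397 × 1/4 = 99.25
  purple-stemmed potato-leaf: 397 × 1/4 = 99.25
  green-stemmed cut-leaf: 397 × 1/4 = 99.25
  green-stemmed potato-leaf: 397 × 1/4 = 99.25
χ² = Σ (O − E)² / E
  purple-stemmed cut-leaf: (98 − 99.25)² / 99.25 = 0.0157
  purple-stemmed potato-leaf: (99 − 99.25)² / 99.25 = 0.0006
  green-stemmed cut-leaf: (103 − 99.25)² / 99.25 = 0.1417
  green-stemmed potato-leaf: (97 − 99.25)² / 99.25 = 0.0510
χ² = 0.0157 + 0.0006 + 0.1417 + 0.0510 = 0.209

0.209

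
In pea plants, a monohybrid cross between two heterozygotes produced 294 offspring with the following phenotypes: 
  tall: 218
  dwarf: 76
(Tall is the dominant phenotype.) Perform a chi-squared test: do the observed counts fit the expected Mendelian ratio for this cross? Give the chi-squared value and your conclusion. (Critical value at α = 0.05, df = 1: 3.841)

For a monohybrid cross between heterozygotes with complete dominance, the expected phenotypic ratio is 3:1.
The 3:1 ratio has 4 parts, so with N = 294 the expected counts are:
  tall: 294 × 3/4 = 220.5
  dwarf: 294 × 1/4 = 73.5
χ² = Σ (O − E)² / E
  tall: (218 − 220.5)² / 220.5 = 0.0283
  dwarf: (76 − 73.5)² / 73.5 = 0.0850
χ² = 0.0283 + 0.0850 = 0.1133 ≈ 0.113
Degrees of freedom = 2 − 1 = 1; critical value at α = 0.05 is 3.841.
Since 0.113 < 3.841, we fail to reject the null hypothesis — the data are consistent with the 3:1 ratio.

0.113; consistent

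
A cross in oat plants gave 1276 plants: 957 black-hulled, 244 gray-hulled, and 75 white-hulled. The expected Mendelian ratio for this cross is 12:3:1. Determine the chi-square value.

0.377

The 12:3:1 ratio has 16 parts, so with N = 1276 the expected counts are:
  black-hulled: 1276 × 12/16 = 957
  gray-hulled: 1276 × 3/16 = 239.25
  white-hulled: 1276 × 1/16 = 79.75
χ² = Σ (O − E)² / E
  black-hulled: (957 − 957)² / 957 = 0.0000
  gray-hulled: (244 − 239.25)² / 239.25 = 0.0943
  white-hulled: (75 − 79.75)² / 79.75 = 0.2829
χ² = 0.0000 + 0.0943 + 0.2829 = 0.3772 ≈ 0.377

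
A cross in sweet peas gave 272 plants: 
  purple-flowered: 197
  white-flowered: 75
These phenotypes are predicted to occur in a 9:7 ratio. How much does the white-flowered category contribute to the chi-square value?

Expected counts for N = 272 under a 9:7 ratio (total parts = 16):
  purple-flowered: 272 × 9/16 = 153
  white-flowered: 272 × 7/16 = 119
Contribution of white-flowered: (75 − 119)² / 119 = 16.2689

16.269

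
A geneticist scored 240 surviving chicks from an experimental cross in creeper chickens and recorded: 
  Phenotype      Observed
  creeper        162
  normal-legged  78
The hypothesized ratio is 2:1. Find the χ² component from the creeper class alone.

Under the 2:1 hypothesis (Σ ratio = 3, N = 240):
  creeper: 240 × 2/3 = 160
  normal-legged: 240 × 1/3 = 80
Contribution of creeper: (162 − 160)² / 160 = 0.0250

0.025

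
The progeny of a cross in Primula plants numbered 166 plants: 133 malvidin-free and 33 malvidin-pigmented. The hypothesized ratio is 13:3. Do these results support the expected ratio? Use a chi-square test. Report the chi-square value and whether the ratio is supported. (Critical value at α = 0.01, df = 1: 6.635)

0.139; consistent

The 13:3 ratio has 16 parts, so with N = 166 the expected counts are:
  malvidin-free: 166 × 13/16 = 134.875
  malvidin-pigmented: 166 × 3/16 = 31.125
χ² = Σ (O − E)² / E
  malvidin-free: (133 − 134.875)² / 134.875 = 0.0261
  malvidin-pigmented: (33 − 31.125)² / 31.125 = 0.1130
χ² = 0.0261 + 0.1130 = 0.1391 ≈ 0.139
Degrees of freedom = 2 − 1 = 1; critical value at α = 0.01 is 6.635.
Since 0.139 < 6.635, we fail to reject the null hypothesis — the data are consistent with the 13:3 ratio.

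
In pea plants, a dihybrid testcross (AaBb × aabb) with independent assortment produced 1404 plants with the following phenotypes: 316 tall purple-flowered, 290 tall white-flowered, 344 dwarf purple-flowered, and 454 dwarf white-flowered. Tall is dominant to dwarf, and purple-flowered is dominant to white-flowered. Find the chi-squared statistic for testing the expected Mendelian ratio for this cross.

A dihybrid testcross with independent assortment gives a 1:1:1:1 ratio.
Expected counts for N = 1404 under a 1:1:1:1 ratio (total parts = 4):
  tall purple-flowered: 1404 × 1/4 = 351
  tall white-flowered: 1404 × 1/4 = 351
  dwarf purple-flowered: 1404 × 1/4 = 351
  dwarf white-flowered: 1404 × 1/4 = 351
χ² = Σ (O − E)² / E
  tall purple-flowered: (316 − 351)² / 351 = 3.4900
  tall white-flowered: (290 − 351)² / 351 = 10.6011
  dwarf purple-flowered: (344 − 351)² / 351 = 0.1396
  dwarf white-flowered: (454 − 351)² / 351 = 30.2251
χ² = 3.4900 + 10.6011 + 0.1396 + 30.2251 = 44.4558 ≈ 44.456

44.456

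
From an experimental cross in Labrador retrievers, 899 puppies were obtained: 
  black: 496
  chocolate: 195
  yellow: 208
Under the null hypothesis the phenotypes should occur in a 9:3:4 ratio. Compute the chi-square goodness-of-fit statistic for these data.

5.580

Expected counts for N = 899 under a 9:3:4 ratio (total parts = 16):
  black: 899 × 9/16 = 505.6875
  chocolate: 899 × 3/16 = 168.5625
  yellow: 899 × 4/16 = 224.75
χ² = Σ (O − E)² / E
  black: (496 − 505.6875)² / 505.6875 = 0.1856
  chocolate: (195 − 168.5625)² / 168.5625 = 4.1465
  yellow: (208 − 224.75)² / 224.75 = 1.2483
χ² = 0.1856 + 4.1465 + 1.2483 = 5.5804 ≈ 5.580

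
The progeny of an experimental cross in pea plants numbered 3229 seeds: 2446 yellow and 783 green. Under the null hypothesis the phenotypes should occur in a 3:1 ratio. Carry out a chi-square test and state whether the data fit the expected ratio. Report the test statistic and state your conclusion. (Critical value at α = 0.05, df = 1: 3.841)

Under the 3:1 hypothesis (Σ ratio = 4, N = 3229):
  yellow: 3229 × 3/4 = 2421.75
  green: 3229 × 1/4 = 807.25
χ² = Σ (O − E)² / E
  yellow: (2446 − 2421.75)² / 2421.75 = 0.2428
  green: (783 − 807.25)² / 807.25 = 0.7285
χ² = 0.2428 + 0.7285 = 0.9713 ≈ 0.971
Degrees of freedom = 2 − 1 = 1; critical value at α = 0.05 is 3.841.
Since 0.971 < 3.841, we fail to reject the null hypothesis — the data are consistent with the 3:1 ratio.

0.971; consistent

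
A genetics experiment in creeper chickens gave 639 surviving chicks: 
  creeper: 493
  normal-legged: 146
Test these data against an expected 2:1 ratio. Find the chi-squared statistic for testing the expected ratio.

31.613

The 2:1 ratio has 3 parts, so with N = 639 the expected counts are:
  creeper: 639 × 2/3 = 426
  normal-legged: 639 × 1/3 = 213
χ² = Σ (O − E)² / E
  creeper: (493 − 426)² / 426 = 10.5376
  normal-legged: (146 − 213)² / 213 = 21.0751
χ² = 10.5376 + 21.0751 = 31.6127 ≈ 31.613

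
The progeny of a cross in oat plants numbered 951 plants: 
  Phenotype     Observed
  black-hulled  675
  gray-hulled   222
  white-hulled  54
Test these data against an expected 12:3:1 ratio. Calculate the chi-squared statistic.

The 12:3:1 ratio has 16 parts, so with N = 951 the expected counts are:
  black-hulled: 951 × 12/16 = 713.25
  gray-hulled: 951 × 3/16 = 178.3125
  white-hulled: 951 × 1/16 = 59.4375
χ² = Σ (O − E)² / E
  black-hulled: (675 − 713.25)² / 713.25 = 2.0513
  gray-hulled: (222 − 178.3125)² / 178.3125 = 10.7037
  white-hulled: (54 − 59.4375)² / 59.4375 = 0.4974
χ² = 2.0513 + 10.7037 + 0.4974 = 13.2524 ≈ 13.252

13.252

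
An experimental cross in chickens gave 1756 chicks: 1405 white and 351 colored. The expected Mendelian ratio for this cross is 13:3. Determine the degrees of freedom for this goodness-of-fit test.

A goodness-of-fit test with 2 phenotype classes has df = 2 − 1 = 1.

1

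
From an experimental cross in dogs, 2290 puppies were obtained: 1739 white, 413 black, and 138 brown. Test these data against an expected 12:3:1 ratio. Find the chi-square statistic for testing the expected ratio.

Expected counts for N = 2290 under a 12:3:1 ratio (total parts = 16):
  white: 2290 × 12/16 = 1717.5
  black: 2290 × 3/16 = 429.375
  brown: 2290 × 1/16 = 143.125
χ² = Σ (O − E)² / E
  white: (1739 − 1717.5)² / 1717.5 = 0.2691
  black: (413 − 429.375)² / 429.375 = 0.6245
  brown: (138 − 143.125)² / 143.125 = 0.1835
χ² = 0.2691 + 0.6245 + 0.1835 = 1.0771 ≈ 1.077

1.077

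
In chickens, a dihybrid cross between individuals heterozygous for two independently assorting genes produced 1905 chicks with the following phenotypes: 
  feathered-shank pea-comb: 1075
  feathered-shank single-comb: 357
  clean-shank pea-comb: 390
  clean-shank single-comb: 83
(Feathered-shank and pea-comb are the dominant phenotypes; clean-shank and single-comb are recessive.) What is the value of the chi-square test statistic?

13.948

A dihybrid F₂ with independent assortment and complete dominance at both loci gives a 9:3:3:1 phenotypic ratio.
The 9:3:3:1 ratio has 16 parts, so with N = 1905 the expected counts are:
  feathered-shank pea-comb: 1905 × 9/16 = 1071.5625
  feathered-shank single-comb: 1905 × 3/16 = 357.1875
  clean-shank pea-comb: 1905 × 3/16 = 357.1875
  clean-shank single-comb: 1905 × 1/16 = 119.0625
χ² = Σ (O − E)² / E
  feathered-shank pea-comb: (1075 − 1071.5625)² / 1071.5625 = 0.0110
  feathered-shank single-comb: (357 − 357.1875)² / 357.1875 = 0.0001
  clean-shank pea-comb: (390 − 357.1875)² / 357.1875 = 3.0143
  clean-shank single-comb: (83 − 119.0625)² / 119.0625 = 10.9229
χ² = 0.0110 + 0.0001 + 3.0143 + 10.9229 = 13.9483 ≈ 13.948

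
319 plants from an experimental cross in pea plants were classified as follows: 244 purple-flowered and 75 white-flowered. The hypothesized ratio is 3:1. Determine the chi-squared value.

0.377

Under the 3:1 hypothesis (Σ ratio = 4, N = 319):
  purple-flowered: 319 × 3/4 = 239.25
  white-flowered: 319 × 1/4 = 79.75
χ² = Σ (O − E)² / E
  purple-flowered: (244 − 239.25)² / 239.25 = 0.0943
  white-flowered: (75 − 79.75)² / 79.75 = 0.2829
χ² = 0.0943 + 0.2829 = 0.3772 ≈ 0.377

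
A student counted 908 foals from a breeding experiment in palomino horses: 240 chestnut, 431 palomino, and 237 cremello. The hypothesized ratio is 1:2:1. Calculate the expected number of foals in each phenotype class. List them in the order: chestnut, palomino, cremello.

227, 454, 227

Under the 1:2:1 hypothesis (Σ ratio = 4, N = 908):
  chestnut: 908 × 1/4 = 227
  palomino: 908 × 2/4 = 454
  cremello: 908 × 1/4 = 227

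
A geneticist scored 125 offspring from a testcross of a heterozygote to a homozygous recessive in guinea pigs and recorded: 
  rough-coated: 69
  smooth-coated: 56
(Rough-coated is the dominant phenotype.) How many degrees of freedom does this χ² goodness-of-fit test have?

1

A testcross of a heterozygote (Aa × aa) gives a 1:1 phenotypic ratio.
A goodness-of-fit test with 2 phenotype classes has df = 2 − 1 = 1.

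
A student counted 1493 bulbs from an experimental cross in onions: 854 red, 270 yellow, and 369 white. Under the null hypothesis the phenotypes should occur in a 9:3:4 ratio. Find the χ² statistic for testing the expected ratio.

0.641

Total ratio parts = 16. Expected numbers out of 1493:
  red: 1493 × 9/16 = 839.8125
  yellow: 1493 × 3/16 = 279.9375
  white: 1493 × 4/16 = 373.25
χ² = Σ (O − E)² / E
  red: (854 − 839.8125)² / 839.8125 = 0.2397
  yellow: (270 − 279.9375)² / 279.9375 = 0.3528
  white: (369 − 373.25)² / 373.25 = 0.0484
χ² = 0.2397 + 0.3528 + 0.0484 = 0.6409 ≈ 0.641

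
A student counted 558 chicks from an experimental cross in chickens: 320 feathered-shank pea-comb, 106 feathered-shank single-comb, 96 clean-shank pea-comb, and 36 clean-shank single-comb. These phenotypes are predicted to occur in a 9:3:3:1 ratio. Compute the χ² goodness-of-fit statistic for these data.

Expected counts for N = 558 under a 9:3:3:1 ratio (total parts = 16):
  feathered-shank pea-comb: 558 × 9/16 = 313.875
  feathered-shank single-comb: 558 × 3/16 = 104.625
  clean-shank pea-comb: 558 × 3/16 = 104.625
  clean-shank single-comb: 558 × 1/16 = 34.875
χ² = Σ (O − E)² / E
  feathered-shank pea-comb: (320 − 313.875)² / 313.875 = 0.1195
  feathered-shank single-comb: (106 − 104.625)² / 104.625 = 0.0181
  clean-shank pea-comb: (96 − 104.625)² / 104.625 = 0.7110
  clean-shank single-comb: (36 − 34.875)² / 34.875 = 0.0363
χ² = 0.1195 + 0.0181 + 0.7110 + 0.0363 = 0.8849 ≈ 0.885

0.885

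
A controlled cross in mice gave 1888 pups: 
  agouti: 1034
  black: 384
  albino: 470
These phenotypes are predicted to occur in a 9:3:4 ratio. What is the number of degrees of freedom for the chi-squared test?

A goodness-of-fit test with 3 phenotype classes has df = 3 − 1 = 2.

2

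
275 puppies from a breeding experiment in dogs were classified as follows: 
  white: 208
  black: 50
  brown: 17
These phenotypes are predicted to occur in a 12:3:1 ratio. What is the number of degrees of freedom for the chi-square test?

2

A goodness-of-fit test with 3 phenotype classes has df = 3 − 1 = 2.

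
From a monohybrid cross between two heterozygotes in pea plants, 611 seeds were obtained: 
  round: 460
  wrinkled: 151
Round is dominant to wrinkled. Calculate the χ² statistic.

0.027

For a monohybrid cross between heterozygotes with complete dominance, the expected phenotypic ratio is 3:1.
The 3:1 ratio has 4 parts, so with N = 611 the expected counts are:
  round: 611 × 3/4 = 458.25
  wrinkled: 611 × 1/4 = 152.75
χ² = Σ (O − E)² / E
  round: (460 − 458.25)² / 458.25 = 0.0067
  wrinkled: (151 − 152.75)² / 152.75 = 0.0200
χ² = 0.0067 + 0.0200 = 0.0267 ≈ 0.027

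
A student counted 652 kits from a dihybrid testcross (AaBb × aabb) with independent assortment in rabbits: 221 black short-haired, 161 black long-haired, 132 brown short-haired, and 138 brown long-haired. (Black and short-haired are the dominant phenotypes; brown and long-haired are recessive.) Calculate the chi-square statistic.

A dihybrid testcross with independent assortment gives a 1:1:1:1 ratio.
The 1:1:1:1 ratio has 4 parts, so with N = 652 the expected counts are:
  black short-haired: 652 × 1/4 = 163
  black long-haired: 652 × 1/4 = 163
  brown short-haired: 652 × 1/4 = 163
  brown long-haired: 652 × 1/4 = 163
χ² = Σ (O − E)² / E
  black short-haired: (221 − 163)² / 163 = 20.6380
  black long-haired: (161 − 163)² / 163 = 0.0245
  brown short-haired: (132 − 163)² / 163 = 5.8957
  brown long-haired: (138 − 163)² / 163 = 3.8344
χ² = 20.6380 + 0.0245 + 5.8957 + 3.8344 = 30.3926 ≈ 30.393

30.393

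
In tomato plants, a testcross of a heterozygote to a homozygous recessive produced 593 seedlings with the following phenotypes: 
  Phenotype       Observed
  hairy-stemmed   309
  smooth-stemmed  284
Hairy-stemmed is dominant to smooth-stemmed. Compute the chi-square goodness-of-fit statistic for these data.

A testcross of a heterozygote (Aa × aa) gives a 1:1 phenotypic ratio.
Expected counts for N = 593 under a 1:1 ratio (total parts = 2):
  hairy-stemmed: 593 × 1/2 = 296.5
  smooth-stemmed: 593 × 1/2 = 296.5
χ² = Σ (O − E)² / E
  hairy-stemmed: (309 − 296.5)² / 296.5 = 0.5270
  smooth-stemmed: (284 − 296.5)² / 296.5 = 0.5270
χ² = 0.5270 + 0.5270 = 1.054

1.054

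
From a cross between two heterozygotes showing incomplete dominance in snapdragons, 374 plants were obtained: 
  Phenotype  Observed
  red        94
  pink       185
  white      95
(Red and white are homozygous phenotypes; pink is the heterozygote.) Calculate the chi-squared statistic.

With incomplete dominance, a heterozygote × heterozygote cross gives a 1:2:1 phenotypic ratio.
The 1:2:1 ratio has 4 parts, so with N = 374 the expected counts are:
  red: 374 × 1/4 = 93.5
  pink: 374 × 2/4 = 187
  white: 374 × 1/4 = 93.5
χ² = Σ (O − E)² / E
  red: (94 − 93.5)² / 93.5 = 0.0027
  pink: (185 − 187)² / 187 = 0.0214
  white: (95 − 93.5)² / 93.5 = 0.0241
χ² = 0.0027 + 0.0214 + 0.0241 = 0.0482 ≈ 0.048

0.048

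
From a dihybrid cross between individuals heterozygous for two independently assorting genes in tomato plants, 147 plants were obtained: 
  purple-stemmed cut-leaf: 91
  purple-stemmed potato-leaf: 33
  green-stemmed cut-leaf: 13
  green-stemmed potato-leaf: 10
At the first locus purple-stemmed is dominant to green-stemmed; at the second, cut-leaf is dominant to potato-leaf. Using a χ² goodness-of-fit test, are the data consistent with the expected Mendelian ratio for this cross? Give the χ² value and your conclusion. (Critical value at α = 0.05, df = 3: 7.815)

9.674; not consistent

A dihybrid F₂ with independent assortment and complete dominance at both loci gives a 9:3:3:1 phenotypic ratio.
Under the 9:3:3:1 hypothesis (Σ ratio = 16, N = 147):
  purple-stemmed cut-leaf: 147 × 9/16 = 82.6875
  purple-stemmed potato-leaf: 147 × 3/16 = 27.5625
  green-stemmed cut-leaf: 147 × 3/16 = 27.5625
  green-stemmed potato-leaf: 147 × 1/16 = 9.1875
χ² = Σ (O − E)² / E
  purple-stemmed cut-leaf: (91 − 82.6875)² / 82.6875 = 0.8356
  purple-stemmed potato-leaf: (33 − 27.5625)² / 27.5625 = 1.0727
  green-stemmed cut-leaf: (13 − 27.5625)² / 27.5625 = 7.6940
  green-stemmed potato-leaf: (10 − 9.1875)² / 9.1875 = 0.0719
χ² = 0.8356 + 1.0727 + 7.6940 + 0.0719 = 9.6742 ≈ 9.674
Degrees of freedom = 4 − 1 = 3; critical value at α = 0.05 is 7.815.
Since 9.674 > 7.815, we reject the null hypothesis — the data do not fit the 9:3:3:1 ratio.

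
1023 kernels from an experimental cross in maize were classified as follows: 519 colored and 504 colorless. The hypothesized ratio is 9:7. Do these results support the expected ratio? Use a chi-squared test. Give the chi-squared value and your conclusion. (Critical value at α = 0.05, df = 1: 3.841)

Under the 9:7 hypothesis (Σ ratio = 16, N = 1023):
  colored: 1023 × 9/16 = 575.4375
  colorless: 1023 × 7/16 = 447.5625
χ² = Σ (O − E)² / E
  colored: (519 − 575.4375)² / 575.4375 = 5.5353
  colorless: (504 − 447.5625)² / 447.5625 = 7.1168
χ² = 5.5353 + 7.1168 = 12.6521 ≈ 12.652
Degrees of freedom = 2 − 1 = 1; critical value at α = 0.05 is 3.841.
Since 12.652 > 3.841, we reject the null hypothesis — the data do not fit the 9:7 ratio.

12.652; not consistent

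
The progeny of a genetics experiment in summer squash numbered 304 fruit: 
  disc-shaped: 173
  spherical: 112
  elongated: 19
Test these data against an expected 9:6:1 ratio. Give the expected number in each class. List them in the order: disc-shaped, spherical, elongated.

171, 114, 19

Under the 9:6:1 hypothesis (Σ ratio = 16, N = 304):
  disc-shaped: 304 × 9/16 = 171
  spherical: 304 × 6/16 = 114
  elongated: 304 × 1/16 = 19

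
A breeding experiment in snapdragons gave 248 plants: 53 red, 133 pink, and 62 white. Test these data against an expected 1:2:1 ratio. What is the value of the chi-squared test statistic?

1.960

Expected counts for N = 248 under a 1:2:1 ratio (total parts = 4):
  red: 248 × 1/4 = 62
  pink: 248 × 2/4 = 124
  white: 248 × 1/4 = 62
χ² = Σ (O − E)² / E
  red: (53 − 62)² / 62 = 1.3065
  pink: (133 − 124)² / 124 = 0.6532
  white: (62 − 62)² / 62 = 0.0000
χ² = 1.3065 + 0.6532 + 0.0000 = 1.9597 ≈ 1.960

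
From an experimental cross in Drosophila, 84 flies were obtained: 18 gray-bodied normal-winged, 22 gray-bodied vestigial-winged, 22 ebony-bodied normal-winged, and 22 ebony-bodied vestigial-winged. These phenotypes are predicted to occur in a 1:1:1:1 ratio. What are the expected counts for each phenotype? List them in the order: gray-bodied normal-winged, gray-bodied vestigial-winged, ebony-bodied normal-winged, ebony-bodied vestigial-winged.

Total ratio parts = 4. Expected numbers out of 84:
  gray-bodied normal-winged: 84 × 1/4 = 21
  gray-bodied vestigial-winged: 84 × 1/4 = 21
  ebony-bodied normal-winged: 84 × 1/4 = 21
  ebony-bodied vestigial-winged: 84 × 1/4 = 21

21, 21, 21, 21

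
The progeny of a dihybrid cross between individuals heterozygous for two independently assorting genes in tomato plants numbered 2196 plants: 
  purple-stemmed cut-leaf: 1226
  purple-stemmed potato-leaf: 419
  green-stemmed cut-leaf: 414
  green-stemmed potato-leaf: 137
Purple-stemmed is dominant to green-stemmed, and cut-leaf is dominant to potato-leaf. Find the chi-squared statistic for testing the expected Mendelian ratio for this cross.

0.210

A dihybrid F₂ with independent assortment and complete dominance at both loci gives a 9:3:3:1 phenotypic ratio.
Total ratio parts = 16. Expected numbers out of 2196:
  purple-stemmed cut-leaf: 2196 × 9/16 = 1235.25
  purple-stemmed potato-leaf: 2196 × 3/16 = 411.75
  green-stemmed cut-leaf: 2196 × 3/16 = 411.75
  green-stemmed potato-leaf: 2196 × 1/16 = 137.25
χ² = Σ (O − E)² / E
  purple-stemmed cut-leaf: (1226 − 1235.25)² / 1235.25 = 0.0693
  purple-stemmed potato-leaf: (419 − 411.75)² / 411.75 = 0.1277
  green-stemmed cut-leaf: (414 − 411.75)² / 411.75 = 0.0123
  green-stemmed potato-leaf: (137 − 137.25)² / 137.25 = 0.0005
χ² = 0.0693 + 0.1277 + 0.0123 + 0.0005 = 0.2098 ≈ 0.210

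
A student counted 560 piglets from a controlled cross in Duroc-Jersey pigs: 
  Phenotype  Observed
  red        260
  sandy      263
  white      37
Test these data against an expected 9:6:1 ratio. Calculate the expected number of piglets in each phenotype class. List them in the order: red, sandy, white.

Expected counts for N = 560 under a 9:6:1 ratio (total parts = 16):
  red: 560 × 9/16 = 315
  sandy: 560 × 6/16 = 210
  white: 560 × 1/16 = 35

315, 210, 35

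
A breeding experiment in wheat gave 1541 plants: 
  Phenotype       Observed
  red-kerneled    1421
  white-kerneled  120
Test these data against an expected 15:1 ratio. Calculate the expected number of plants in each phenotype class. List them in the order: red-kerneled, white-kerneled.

1444.6875, 96.3125

Under the 15:1 hypothesis (Σ ratio = 16, N = 1541):
  red-kerneled: 1541 × 15/16 = 1444.6875
  white-kerneled: 1541 × 1/16 = 96.3125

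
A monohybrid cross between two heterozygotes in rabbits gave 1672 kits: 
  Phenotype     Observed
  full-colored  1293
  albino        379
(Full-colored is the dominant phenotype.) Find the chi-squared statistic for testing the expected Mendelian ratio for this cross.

For a monohybrid cross between heterozygotes with complete dominance, the expected phenotypic ratio is 3:1.
Under the 3:1 hypothesis (Σ ratio = 4, N = 1672):
  full-colored: 1672 × 3/4 = 1254
  albino: 1672 × 1/4 = 418
χ² = Σ (O − E)² / E
  full-colored: (1293 − 1254)² / 1254 = 1.2129
  albino: (379 − 418)² / 418 = 3.6388
χ² = 1.2129 + 3.6388 = 4.8517 ≈ 4.852

4.852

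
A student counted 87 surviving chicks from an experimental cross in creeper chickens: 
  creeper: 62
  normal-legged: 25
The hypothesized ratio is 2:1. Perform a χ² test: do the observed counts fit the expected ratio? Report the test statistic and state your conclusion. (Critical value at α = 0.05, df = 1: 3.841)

The 2:1 ratio has 3 parts, so with N = 87 the expected counts are:
  creeper: 87 × 2/3 = 58
  normal-legged: 87 × 1/3 = 29
χ² = Σ (O − E)² / E
  creeper: (62 − 58)² / 58 = 0.2759
  normal-legged: (25 − 29)² / 29 = 0.5517
χ² = 0.2759 + 0.5517 = 0.8276 ≈ 0.828
Degrees of freedom = 2 − 1 = 1; critical value at α = 0.05 is 3.841.
Since 0.828 < 3.841, we fail to reject the null hypothesis — the data are consistent with the 2:1 ratio.

0.828; consistent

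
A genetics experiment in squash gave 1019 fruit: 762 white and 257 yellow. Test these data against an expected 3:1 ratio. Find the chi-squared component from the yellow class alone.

The 3:1 ratio has 4 parts, so with N = 1019 the expected counts are:
  white: 1019 × 3/4 = 764.25
  yellow: 1019 × 1/4 = 254.75
Contribution of yellow: (257 − 254.75)² / 254.75 = 0.0199

0.020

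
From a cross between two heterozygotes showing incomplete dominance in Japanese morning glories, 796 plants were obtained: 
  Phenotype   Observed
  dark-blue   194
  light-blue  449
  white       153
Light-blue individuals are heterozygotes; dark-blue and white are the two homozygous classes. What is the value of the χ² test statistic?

With incomplete dominance, a heterozygote × heterozygote cross gives a 1:2:1 phenotypic ratio.
The 1:2:1 ratio has 4 parts, so with N = 796 the expected counts are:
  dark-blue: 796 × 1/4 = 199
  light-blue: 796 × 2/4 = 398
  white: 796 × 1/4 = 199
χ² = Σ (O − E)² / E
  dark-blue: (194 − 199)² / 199 = 0.1256
  light-blue: (449 − 398)² / 398 = 6.5352
  white: (153 − 199)² / 199 = 10.6332
χ² = 0.1256 + 6.5352 + 10.6332 = 17.294

17.294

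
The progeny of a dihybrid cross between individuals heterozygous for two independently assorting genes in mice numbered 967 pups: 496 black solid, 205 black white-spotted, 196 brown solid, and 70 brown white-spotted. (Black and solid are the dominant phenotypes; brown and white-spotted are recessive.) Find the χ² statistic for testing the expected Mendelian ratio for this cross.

10.022

A dihybrid F₂ with independent assortment and complete dominance at both loci gives a 9:3:3:1 phenotypic ratio.
Expected counts for N = 967 under a 9:3:3:1 ratio (total parts = 16):
  black solid: 967 × 9/16 = 543.9375
  black white-spotted: 967 × 3/16 = 181.3125
  brown solid: 967 × 3/16 = 181.3125
  brown white-spotted: 967 × 1/16 = 60.4375
χ² = Σ (O − E)² / E
  black solid: (496 − 543.9375)² / 543.9375 = 4.2248
  black white-spotted: (205 − 181.3125)² / 181.3125 = 3.0946
  brown solid: (196 − 181.3125)² / 181.3125 = 1.1898
  brown white-spotted: (70 − 60.4375)² / 60.4375 = 1.5130
χ² = 4.2248 + 3.0946 + 1.1898 + 1.5130 = 10.0222 ≈ 10.022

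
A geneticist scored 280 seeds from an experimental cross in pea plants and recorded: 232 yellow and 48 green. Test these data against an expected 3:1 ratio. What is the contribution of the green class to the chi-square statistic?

The 3:1 ratio has 4 parts, so with N = 280 the expected counts are:
  yellow: 280 × 3/4 = 210
  green: 280 × 1/4 = 70
Contribution of green: (48 − 70)² / 70 = 6.9143

6.914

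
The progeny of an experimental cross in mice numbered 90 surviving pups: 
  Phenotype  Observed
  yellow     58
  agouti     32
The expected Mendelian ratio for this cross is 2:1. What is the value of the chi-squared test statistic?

Under the 2:1 hypothesis (Σ ratio = 3, N = 90):
  yellow: 90 × 2/3 = 60
  agouti: 90 × 1/3 = 30
χ² = Σ (O − E)² / E
  yellow: (58 − 60)² / 60 = 0.0667
  agouti: (32 − 30)² / 30 = 0.1333
χ² = 0.0667 + 0.1333 = 0.200

0.200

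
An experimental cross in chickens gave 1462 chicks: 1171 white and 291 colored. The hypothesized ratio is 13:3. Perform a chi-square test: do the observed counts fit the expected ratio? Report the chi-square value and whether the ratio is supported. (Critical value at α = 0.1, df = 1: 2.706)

1.279; consistent

Expected counts for N = 1462 under a 13:3 ratio (total parts = 16):
  white: 1462 × 13/16 = 1187.875
  colored: 1462 × 3/16 = 274.125
χ² = Σ (O − E)² / E
  white: (1171 − 1187.875)² / 1187.875 = 0.2397
  colored: (291 − 274.125)² / 274.125 = 1.0388
χ² = 0.2397 + 1.0388 = 1.2785 ≈ 1.279
Degrees of freedom = 2 − 1 = 1; critical value at α = 0.1 is 2.706.
Since 1.279 < 2.706, we fail to reject the null hypothesis — the data are consistent with the 13:3 ratio.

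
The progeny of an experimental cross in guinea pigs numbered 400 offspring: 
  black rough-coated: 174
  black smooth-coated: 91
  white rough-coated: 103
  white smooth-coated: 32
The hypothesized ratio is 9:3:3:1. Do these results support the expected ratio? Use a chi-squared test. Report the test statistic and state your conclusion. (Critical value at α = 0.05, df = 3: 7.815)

The 9:3:3:1 ratio has 16 parts, so with N = 400 the expected counts are:
  black rough-coated: 400 × 9/16 = 225
  black smooth-coated: 400 × 3/16 = 75
  white rough-coated: 400 × 3/16 = 75
  white smooth-coated: 400 × 1/16 = 25
χ² = Σ (O − E)² / E
  black rough-coated: (174 − 225)² / 225 = 11.5600
  black smooth-coated: (91 − 75)² / 75 = 3.4133
  white rough-coated: (103 − 75)² / 75 = 10.4533
  white smooth-coated: (32 − 25)² / 25 = 1.9600
χ² = 11.5600 + 3.4133 + 10.4533 + 1.9600 = 27.3866 ≈ 27.387
Degrees of freedom = 4 − 1 = 3; critical value at α = 0.05 is 7.815.
Since 27.387 > 7.815, we reject the null hypothesis — the data do not fit the 9:3:3:1 ratio.

27.387; not consistent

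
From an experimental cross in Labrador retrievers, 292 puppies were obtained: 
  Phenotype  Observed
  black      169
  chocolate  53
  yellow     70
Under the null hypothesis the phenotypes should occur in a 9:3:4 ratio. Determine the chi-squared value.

0.317

The 9:3:4 ratio has 16 parts, so with N = 292 the expected counts are:
  black: 292 × 9/16 = 164.25
  chocolate: 292 × 3/16 = 54.75
  yellow: 292 × 4/16 = 73
χ² = Σ (O − E)² / E
  black: (169 − 164.25)² / 164.25 = 0.1374
  chocolate: (53 − 54.75)² / 54.75 = 0.0559
  yellow: (70 − 73)² / 73 = 0.1233
χ² = 0.1374 + 0.0559 + 0.1233 = 0.3166 ≈ 0.317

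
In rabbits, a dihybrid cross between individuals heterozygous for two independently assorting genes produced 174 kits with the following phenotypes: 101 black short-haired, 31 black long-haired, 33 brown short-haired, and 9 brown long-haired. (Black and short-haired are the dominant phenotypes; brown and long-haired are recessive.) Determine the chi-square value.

0.508

A dihybrid F₂ with independent assortment and complete dominance at both loci gives a 9:3:3:1 phenotypic ratio.
Total ratio parts = 16. Expected numbers out of 174:
  black short-haired: 174 × 9/16 = 97.875
  black long-haired: 174 × 3/16 = 32.625
  brown short-haired: 174 × 3/16 = 32.625
  brown long-haired: 174 × 1/16 = 10.875
χ² = Σ (O − E)² / E
  black short-haired: (101 − 97.875)² / 97.875 = 0.0998
  black long-haired: (31 − 32.625)² / 32.625 = 0.0809
  brown short-haired: (33 − 32.625)² / 32.625 = 0.0043
  brown long-haired: (9 − 10.875)² / 10.875 = 0.3233
χ² = 0.0998 + 0.0809 + 0.0043 + 0.3233 = 0.5083 ≈ 0.508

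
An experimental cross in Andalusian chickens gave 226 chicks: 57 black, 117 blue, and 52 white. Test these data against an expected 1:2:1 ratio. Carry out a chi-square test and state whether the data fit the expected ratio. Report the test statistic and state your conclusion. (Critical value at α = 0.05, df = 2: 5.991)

0.504; consistent

Expected counts for N = 226 under a 1:2:1 ratio (total parts = 4):
  black: 226 × 1/4 = 56.5
  blue: 226 × 2/4 = 113
  white: 226 × 1/4 = 56.5
χ² = Σ (O − E)² / E
  black: (57 − 56.5)² / 56.5 = 0.0044
  blue: (117 − 113)² / 113 = 0.1416
  white: (52 − 56.5)² / 56.5 = 0.3584
χ² = 0.0044 + 0.1416 + 0.3584 = 0.5044 ≈ 0.504
Degrees of freedom = 3 − 1 = 2; critical value at α = 0.05 is 5.991.
Since 0.504 < 5.991, we fail to reject the null hypothesis — the data are consistent with the 1:2:1 ratio.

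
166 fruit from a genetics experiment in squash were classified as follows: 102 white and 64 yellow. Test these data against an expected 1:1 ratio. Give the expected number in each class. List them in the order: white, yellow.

83, 83

The 1:1 ratio has 2 parts, so with N = 166 the expected counts are:
  white: 166 × 1/2 = 83
  yellow: 166 × 1/2 = 83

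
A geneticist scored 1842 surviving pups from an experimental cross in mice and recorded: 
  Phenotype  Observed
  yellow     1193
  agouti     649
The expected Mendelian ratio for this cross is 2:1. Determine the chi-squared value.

The 2:1 ratio has 3 parts, so with N = 1842 the expected counts are:
  yellow: 1842 × 2/3 = 1228
  agouti: 1842 × 1/3 = 614
χ² = Σ (O − E)² / E
  yellow: (1193 − 1228)² / 1228 = 0.9976
  agouti: (649 − 614)² / 614 = 1.9951
χ² = 0.9976 + 1.9951 = 2.9927 ≈ 2.993

2.993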